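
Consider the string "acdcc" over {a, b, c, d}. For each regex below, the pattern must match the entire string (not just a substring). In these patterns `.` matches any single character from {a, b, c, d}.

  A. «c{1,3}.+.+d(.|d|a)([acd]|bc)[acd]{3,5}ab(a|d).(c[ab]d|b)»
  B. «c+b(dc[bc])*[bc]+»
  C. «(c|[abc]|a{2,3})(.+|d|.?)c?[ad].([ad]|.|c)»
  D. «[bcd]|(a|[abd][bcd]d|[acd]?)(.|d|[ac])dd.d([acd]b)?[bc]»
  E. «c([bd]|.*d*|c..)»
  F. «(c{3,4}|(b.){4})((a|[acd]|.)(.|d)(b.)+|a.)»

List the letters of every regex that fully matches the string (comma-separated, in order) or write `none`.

C

A → no match — must start with "c"
B → no match — must start with "c"
C → match
D → no match
E → no match — must start with "c"
F → no match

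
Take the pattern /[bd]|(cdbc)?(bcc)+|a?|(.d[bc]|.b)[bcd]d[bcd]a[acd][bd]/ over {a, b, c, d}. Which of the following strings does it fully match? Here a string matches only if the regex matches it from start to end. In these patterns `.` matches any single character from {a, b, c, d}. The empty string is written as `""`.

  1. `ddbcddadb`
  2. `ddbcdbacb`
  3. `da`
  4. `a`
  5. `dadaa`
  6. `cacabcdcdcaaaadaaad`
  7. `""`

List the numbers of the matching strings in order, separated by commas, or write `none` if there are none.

1, 2, 4, 7

1 → match
2 → match
3 → no match
4 → match
5 → no match
6 → no match
7 → match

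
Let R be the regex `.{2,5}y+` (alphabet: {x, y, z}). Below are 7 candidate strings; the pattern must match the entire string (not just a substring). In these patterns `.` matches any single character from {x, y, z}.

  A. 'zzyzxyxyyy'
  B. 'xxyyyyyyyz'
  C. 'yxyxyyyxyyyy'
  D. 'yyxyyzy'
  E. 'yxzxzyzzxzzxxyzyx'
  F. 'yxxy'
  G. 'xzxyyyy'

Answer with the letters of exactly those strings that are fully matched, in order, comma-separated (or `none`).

F, G

A → no match
B → no match — must end with 'y'
C → no match
D → no match
E → no match — must end with 'y'
F → match
G → match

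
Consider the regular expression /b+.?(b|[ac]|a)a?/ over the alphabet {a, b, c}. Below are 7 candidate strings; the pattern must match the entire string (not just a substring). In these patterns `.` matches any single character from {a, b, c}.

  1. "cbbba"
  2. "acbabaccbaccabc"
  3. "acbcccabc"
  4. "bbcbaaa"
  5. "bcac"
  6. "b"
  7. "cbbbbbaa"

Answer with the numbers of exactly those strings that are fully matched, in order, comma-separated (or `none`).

none

1 → no match — must start with "b"
2 → no match — must start with "b"
3 → no match — must start with "b"
4 → no match
5 → no match
6 → no match
7 → no match — must start with "b"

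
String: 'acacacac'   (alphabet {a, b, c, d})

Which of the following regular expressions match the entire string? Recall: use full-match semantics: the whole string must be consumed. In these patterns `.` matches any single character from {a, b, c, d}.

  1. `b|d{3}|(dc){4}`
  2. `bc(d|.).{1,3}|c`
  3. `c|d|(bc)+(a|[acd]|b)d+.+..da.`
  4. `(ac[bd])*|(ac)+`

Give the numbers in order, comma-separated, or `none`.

1 → no match
2 → no match
3 → no match
4 → match

4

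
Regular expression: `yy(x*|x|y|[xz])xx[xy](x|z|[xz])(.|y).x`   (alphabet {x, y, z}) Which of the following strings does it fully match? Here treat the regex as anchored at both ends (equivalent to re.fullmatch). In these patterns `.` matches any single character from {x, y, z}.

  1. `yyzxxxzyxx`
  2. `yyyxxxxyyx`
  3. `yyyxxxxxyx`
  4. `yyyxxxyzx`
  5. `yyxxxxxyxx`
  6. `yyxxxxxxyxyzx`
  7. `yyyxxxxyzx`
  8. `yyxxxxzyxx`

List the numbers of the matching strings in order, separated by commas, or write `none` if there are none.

1. `yyzxxxzyxx` → match
2. `yyyxxxxyyx` → match
3. `yyyxxxxxyx` → match
4. `yyyxxxyzx` → no match
5. `yyxxxxxyxx` → match
6 → match
7. `yyyxxxxyzx` → match
8. `yyxxxxzyxx` → match

1, 2, 3, 5, 6, 7, 8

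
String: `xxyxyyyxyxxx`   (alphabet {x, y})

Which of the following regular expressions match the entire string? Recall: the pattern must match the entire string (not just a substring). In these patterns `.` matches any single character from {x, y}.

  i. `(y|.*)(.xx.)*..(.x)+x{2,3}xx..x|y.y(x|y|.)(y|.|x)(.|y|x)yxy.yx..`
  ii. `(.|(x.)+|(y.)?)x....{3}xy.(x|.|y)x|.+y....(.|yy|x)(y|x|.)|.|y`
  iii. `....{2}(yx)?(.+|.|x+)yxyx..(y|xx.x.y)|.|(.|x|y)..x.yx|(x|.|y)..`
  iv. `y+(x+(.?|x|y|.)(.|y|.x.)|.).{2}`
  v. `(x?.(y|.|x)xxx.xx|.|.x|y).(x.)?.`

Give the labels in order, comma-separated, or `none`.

ii

i → no match
ii → match
iii → no match
iv → no match — must start with `y`
v → no match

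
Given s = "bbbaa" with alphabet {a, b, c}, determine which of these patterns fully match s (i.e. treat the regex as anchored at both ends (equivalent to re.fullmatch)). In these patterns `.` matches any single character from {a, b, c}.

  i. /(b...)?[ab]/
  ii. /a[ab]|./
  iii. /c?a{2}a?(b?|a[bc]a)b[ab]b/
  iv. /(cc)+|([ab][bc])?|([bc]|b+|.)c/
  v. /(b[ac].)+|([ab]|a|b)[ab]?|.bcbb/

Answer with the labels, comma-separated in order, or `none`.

i

i → match
ii → no match
iii → no match — must end with "b"
iv → no match
v → no match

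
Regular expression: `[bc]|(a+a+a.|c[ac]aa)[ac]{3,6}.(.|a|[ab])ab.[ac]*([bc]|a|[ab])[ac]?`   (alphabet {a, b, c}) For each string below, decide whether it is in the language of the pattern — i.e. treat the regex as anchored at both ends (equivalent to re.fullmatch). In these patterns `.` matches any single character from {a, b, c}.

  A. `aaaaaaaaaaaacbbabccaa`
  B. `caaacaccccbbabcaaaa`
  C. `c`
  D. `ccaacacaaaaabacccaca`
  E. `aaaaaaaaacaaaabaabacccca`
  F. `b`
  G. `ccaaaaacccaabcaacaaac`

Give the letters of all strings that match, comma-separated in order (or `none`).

A, B, C, D, E, F, G

A → match
B → match
C → match
D → match
E → match
F → match
G → match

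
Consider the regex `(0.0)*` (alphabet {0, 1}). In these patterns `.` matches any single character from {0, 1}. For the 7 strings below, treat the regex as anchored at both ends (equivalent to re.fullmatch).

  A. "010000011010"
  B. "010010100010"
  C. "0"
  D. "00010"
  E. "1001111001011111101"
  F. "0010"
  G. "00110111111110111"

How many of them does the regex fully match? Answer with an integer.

0

A. "010000011010" → no match
B. "010010100010" → no match
C. "0" → no match
D. "00010" → no match
E → no match
F. "0010" → no match
G → no match
Total matched: 0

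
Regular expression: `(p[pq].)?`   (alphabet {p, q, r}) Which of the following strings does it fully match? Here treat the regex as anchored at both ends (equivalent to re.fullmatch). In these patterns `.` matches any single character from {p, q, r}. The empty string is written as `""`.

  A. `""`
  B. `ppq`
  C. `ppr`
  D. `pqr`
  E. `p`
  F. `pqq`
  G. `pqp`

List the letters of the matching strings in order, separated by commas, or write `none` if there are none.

A, B, C, D, F, G

A → match
B → match
C → match
D → match
E → no match
F → match
G → match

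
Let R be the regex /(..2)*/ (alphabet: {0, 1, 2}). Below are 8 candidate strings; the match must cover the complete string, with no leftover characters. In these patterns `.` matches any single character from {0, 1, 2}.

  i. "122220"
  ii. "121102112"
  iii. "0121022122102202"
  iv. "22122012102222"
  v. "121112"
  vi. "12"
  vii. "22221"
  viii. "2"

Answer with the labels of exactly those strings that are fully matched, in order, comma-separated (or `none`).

i. "122220" → no match
ii. "121102112" → no match
iii → no match
iv → no match
v. "121112" → no match
vi. "12" → no match
vii. "22221" → no match
viii. "2" → no match

none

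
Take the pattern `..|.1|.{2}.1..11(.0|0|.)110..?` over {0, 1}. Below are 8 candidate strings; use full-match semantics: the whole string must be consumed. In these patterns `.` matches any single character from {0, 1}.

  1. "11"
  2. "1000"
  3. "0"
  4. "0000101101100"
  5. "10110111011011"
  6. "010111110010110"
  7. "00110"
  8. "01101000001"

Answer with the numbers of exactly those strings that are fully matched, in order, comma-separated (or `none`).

1. "11" → match
2. "1000" → no match
3. "0" → no match
4 → no match
5 → match
6 → no match
7. "00110" → no match
8. "01101000001" → no match

1, 5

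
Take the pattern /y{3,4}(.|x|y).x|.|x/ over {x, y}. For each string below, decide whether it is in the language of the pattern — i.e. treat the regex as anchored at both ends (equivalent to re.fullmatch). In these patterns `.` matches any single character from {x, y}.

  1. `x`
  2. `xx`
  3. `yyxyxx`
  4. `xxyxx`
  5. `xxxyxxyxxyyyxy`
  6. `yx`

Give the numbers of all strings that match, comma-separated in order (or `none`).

1

1 → match
2 → no match
3 → no match
4 → no match
5 → no match
6 → no match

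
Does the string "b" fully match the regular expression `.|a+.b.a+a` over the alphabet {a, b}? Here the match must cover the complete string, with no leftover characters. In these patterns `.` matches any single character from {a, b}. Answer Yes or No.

Yes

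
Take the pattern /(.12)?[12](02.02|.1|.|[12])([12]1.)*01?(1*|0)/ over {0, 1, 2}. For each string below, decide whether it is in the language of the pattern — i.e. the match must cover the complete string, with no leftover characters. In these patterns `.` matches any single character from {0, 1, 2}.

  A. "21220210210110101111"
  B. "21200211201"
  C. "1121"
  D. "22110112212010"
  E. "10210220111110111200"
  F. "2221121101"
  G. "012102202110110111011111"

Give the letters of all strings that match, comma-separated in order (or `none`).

D, F, G

A → no match
B → no match
C → no match
D → match
E → no match
F → match
G → match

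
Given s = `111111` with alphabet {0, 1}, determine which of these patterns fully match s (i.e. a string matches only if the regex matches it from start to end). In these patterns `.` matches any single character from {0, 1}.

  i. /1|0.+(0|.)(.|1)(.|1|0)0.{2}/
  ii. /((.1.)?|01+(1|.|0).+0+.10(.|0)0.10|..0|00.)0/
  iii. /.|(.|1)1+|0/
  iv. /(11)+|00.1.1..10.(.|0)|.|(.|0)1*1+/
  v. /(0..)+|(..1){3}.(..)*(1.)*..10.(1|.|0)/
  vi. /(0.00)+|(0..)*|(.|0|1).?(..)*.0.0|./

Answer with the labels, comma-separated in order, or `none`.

iii, iv

i → no match
ii → no match — must end with `0`
iii → match
iv → match
v → no match
vi → no match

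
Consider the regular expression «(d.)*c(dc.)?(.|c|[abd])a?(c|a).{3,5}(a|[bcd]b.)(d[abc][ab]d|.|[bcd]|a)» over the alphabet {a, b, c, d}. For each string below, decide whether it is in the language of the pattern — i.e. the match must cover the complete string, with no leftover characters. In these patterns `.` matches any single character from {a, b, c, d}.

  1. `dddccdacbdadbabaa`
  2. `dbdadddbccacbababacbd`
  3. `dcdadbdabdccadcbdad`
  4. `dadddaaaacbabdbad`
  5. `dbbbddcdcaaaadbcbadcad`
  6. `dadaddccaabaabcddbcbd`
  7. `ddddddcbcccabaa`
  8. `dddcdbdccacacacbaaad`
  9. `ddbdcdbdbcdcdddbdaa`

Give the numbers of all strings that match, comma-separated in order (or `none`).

1 → no match
2 → no match
3 → no match
4 → no match
5 → no match
6 → no match
7 → match
8 → no match
9 → no match

7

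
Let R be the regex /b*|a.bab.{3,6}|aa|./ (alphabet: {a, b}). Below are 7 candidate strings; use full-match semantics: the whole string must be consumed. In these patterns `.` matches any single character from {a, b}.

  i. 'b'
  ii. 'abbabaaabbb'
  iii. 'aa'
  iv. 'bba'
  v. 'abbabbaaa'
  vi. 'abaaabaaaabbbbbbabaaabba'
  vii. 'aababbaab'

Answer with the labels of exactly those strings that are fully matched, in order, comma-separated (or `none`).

i, ii, iii, v, vii

i → match
ii → match
iii → match
iv → no match
v → match
vi → no match
vii → match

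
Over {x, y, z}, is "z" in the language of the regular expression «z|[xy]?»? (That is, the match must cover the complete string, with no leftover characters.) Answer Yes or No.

Yes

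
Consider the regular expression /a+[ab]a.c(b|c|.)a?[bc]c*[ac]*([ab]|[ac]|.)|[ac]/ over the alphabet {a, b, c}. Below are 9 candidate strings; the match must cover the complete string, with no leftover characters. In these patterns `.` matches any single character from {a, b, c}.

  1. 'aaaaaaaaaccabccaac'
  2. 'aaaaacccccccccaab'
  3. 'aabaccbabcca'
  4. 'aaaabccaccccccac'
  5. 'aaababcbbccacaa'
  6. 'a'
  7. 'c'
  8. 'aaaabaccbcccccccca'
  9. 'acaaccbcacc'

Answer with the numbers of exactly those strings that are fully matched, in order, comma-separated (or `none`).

1 → match
2 → match
3 → match
4 → match
5 → match
6 → match
7 → match
8 → match
9 → no match

1, 2, 3, 4, 5, 6, 7, 8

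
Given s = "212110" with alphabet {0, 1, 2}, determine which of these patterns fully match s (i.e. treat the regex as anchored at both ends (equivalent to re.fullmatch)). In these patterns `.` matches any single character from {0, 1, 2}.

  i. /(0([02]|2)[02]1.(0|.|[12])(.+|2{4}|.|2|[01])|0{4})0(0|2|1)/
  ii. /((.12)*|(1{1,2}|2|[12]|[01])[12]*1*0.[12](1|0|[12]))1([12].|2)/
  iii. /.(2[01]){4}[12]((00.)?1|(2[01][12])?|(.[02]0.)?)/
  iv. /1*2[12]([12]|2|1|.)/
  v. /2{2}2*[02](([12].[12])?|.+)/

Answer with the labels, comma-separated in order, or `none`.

ii

i → no match — must start with "0"
ii → match
iii → no match
iv → no match
v → no match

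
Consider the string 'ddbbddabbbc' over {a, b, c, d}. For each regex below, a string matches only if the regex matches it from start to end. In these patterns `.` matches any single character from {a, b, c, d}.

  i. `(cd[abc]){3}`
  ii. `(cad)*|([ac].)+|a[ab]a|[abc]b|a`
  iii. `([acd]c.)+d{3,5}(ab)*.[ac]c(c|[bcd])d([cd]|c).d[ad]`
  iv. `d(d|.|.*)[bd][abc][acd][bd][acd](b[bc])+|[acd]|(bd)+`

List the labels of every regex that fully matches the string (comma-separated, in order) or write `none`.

i → no match — must start with 'cd'
ii → no match
iii → no match
iv → match

iv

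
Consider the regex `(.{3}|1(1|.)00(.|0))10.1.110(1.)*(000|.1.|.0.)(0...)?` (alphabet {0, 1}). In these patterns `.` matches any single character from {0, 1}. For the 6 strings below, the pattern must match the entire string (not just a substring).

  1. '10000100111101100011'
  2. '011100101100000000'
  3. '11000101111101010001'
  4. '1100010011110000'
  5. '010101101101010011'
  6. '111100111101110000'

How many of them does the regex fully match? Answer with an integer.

1 → match
2 → match
3 → match
4 → match
5 → match
6 → match
Total matched: 6

6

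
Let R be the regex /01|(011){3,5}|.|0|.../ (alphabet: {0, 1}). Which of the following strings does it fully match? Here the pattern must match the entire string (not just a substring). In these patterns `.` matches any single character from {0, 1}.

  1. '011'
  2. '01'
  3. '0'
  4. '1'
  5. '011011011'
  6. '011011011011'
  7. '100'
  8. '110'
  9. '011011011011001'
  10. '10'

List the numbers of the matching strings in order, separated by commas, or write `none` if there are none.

1 → match
2 → match
3 → match
4 → match
5 → match
6 → match
7 → match
8 → match
9 → no match
10 → no match

1, 2, 3, 4, 5, 6, 7, 8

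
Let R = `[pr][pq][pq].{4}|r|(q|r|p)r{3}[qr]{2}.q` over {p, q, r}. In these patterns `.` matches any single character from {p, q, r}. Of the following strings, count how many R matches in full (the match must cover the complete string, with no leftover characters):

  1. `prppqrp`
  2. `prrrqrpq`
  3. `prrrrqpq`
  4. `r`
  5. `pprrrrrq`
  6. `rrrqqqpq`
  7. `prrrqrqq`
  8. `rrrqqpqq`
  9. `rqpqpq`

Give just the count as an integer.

1. `prppqrp` → no match
2. `prrrqrpq` → match
3. `prrrrqpq` → match
4. `r` → match
5. `pprrrrrq` → no match
6. `rrrqqqpq` → no match
7. `prrrqrqq` → match
8. `rrrqqpqq` → no match
9. `rqpqpq` → no match
Total matched: 4

4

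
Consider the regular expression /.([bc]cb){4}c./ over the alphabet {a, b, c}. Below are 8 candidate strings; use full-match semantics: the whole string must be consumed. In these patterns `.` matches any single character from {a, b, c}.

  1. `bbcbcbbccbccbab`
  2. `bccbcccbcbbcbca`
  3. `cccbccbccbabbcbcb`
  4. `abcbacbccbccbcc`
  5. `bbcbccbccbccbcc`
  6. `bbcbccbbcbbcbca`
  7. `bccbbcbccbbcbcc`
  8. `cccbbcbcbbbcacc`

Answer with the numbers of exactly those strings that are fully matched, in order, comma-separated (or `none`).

1 → no match
2 → no match
3 → no match
4 → no match
5 → match
6 → match
7 → match
8 → no match

5, 6, 7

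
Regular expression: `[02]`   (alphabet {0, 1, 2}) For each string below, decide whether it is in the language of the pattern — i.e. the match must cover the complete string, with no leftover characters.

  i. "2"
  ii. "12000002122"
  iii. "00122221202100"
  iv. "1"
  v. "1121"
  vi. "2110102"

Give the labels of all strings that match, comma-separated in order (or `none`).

i

i → match
ii → no match
iii → no match
iv → no match
v → no match
vi → no match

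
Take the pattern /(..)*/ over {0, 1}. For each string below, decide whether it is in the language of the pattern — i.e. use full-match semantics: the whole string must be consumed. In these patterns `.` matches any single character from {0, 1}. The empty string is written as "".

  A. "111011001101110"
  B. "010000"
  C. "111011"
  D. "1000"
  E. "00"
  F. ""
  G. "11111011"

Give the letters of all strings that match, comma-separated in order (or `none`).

A → no match
B. "010000" → match
C. "111011" → match
D. "1000" → match
E. "00" → match
F. "" → match
G. "11111011" → match

B, C, D, E, F, G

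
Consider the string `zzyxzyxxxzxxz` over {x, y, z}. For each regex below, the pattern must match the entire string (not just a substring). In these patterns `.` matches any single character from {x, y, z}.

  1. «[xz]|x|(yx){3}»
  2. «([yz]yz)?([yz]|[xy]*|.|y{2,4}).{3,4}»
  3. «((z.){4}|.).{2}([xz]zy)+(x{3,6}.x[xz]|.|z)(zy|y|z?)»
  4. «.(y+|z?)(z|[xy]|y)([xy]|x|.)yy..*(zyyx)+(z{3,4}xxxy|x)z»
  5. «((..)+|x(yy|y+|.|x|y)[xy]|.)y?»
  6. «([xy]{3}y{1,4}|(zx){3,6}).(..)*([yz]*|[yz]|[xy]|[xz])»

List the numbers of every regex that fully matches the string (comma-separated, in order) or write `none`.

3

1 → no match
2 → no match
3 → match
4 → no match
5 → no match
6 → no match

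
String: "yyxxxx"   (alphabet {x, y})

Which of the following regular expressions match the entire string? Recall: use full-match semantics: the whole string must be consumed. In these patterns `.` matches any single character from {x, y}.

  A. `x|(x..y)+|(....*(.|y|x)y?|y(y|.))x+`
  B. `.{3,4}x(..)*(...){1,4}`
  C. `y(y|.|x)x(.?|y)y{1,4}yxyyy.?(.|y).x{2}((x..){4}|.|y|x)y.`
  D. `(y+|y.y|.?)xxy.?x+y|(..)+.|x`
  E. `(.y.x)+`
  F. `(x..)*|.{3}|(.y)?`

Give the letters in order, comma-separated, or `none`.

A → match
B → no match
C → no match
D → no match
E → no match
F → no match

A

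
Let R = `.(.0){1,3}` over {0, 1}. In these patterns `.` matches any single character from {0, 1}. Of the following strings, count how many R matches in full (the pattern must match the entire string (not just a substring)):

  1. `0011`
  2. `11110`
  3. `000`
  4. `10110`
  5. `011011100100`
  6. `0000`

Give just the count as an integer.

1 → no match — must end with `0`
2 → no match
3 → match
4 → no match
5 → no match
6 → no match
Total matched: 1

1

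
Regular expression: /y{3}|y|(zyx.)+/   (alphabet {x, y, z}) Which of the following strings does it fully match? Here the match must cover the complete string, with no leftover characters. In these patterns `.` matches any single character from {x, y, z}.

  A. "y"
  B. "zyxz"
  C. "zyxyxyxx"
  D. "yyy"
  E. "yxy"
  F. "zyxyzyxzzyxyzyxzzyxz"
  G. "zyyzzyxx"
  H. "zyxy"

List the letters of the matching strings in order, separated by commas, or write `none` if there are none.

A → match
B → match
C → no match
D → match
E → no match
F → match
G → no match
H → match

A, B, D, F, H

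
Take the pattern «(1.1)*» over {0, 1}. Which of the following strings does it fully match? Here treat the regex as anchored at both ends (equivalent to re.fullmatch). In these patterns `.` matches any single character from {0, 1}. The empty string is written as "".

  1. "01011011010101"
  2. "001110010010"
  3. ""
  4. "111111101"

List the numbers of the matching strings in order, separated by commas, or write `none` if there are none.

1 → no match
2. "001110010010" → no match
3. "" → match
4. "111111101" → match

3, 4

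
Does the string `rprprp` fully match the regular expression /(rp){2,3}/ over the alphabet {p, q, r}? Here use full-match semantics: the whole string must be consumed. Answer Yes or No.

Yes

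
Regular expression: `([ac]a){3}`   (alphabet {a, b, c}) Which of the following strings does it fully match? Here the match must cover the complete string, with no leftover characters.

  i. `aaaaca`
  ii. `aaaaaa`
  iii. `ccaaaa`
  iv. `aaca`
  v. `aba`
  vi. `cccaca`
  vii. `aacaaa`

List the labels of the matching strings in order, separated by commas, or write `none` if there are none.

i → match
ii → match
iii → no match
iv → no match
v → no match
vi → no match
vii → match

i, ii, vii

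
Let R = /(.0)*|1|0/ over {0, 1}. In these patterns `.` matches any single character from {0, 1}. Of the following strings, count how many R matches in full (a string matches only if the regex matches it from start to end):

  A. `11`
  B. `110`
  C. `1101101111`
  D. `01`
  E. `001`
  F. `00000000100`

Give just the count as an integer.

0

A. `11` → no match
B. `110` → no match
C. `1101101111` → no match
D. `01` → no match
E. `001` → no match
F. `00000000100` → no match
Total matched: 0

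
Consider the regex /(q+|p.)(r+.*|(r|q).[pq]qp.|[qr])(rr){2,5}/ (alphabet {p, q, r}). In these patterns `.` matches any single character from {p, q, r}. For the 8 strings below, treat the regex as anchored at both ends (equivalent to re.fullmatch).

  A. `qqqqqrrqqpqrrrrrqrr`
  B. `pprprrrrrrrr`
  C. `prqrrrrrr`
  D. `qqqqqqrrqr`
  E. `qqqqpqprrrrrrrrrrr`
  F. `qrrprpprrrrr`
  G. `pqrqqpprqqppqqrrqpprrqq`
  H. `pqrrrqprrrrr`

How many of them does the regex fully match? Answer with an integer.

A → no match
B. `pprprrrrrrrr` → match
C. `prqrrrrrr` → match
D. `qqqqqqrrqr` → no match — must end with `rr`
E → match
F. `qrrprpprrrrr` → match
G → no match — must end with `rr`
H. `pqrrrqprrrrr` → match
Total matched: 5

5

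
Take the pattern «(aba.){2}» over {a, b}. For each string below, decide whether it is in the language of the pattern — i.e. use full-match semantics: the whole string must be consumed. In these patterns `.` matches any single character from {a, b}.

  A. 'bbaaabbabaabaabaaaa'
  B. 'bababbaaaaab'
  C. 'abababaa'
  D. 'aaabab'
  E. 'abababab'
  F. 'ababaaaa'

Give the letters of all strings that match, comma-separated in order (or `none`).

C, E

A → no match — must start with 'aba'
B → no match — must start with 'aba'
C → match
D → no match — must start with 'aba'
E → match
F → no match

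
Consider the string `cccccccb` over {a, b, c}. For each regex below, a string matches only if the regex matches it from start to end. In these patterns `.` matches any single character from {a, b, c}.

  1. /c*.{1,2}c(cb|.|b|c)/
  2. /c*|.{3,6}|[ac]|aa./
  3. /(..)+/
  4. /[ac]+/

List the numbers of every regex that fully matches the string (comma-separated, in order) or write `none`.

1 → match
2 → no match
3 → match
4 → no match

1, 3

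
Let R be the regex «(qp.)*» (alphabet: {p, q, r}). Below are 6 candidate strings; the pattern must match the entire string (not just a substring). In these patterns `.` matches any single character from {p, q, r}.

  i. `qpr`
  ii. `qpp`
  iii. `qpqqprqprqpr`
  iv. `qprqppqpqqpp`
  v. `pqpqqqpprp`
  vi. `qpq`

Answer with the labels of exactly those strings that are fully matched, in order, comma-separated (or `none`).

i, ii, iii, iv, vi

i → match
ii → match
iii → match
iv → match
v → no match
vi → match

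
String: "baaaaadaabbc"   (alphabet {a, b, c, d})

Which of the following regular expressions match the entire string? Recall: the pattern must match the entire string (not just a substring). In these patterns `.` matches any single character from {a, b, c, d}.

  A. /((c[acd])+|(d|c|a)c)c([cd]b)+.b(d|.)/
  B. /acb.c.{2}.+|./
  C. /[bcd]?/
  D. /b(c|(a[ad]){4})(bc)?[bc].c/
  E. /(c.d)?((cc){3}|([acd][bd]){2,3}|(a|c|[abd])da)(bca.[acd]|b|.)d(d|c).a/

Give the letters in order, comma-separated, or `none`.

D

A → no match
B → no match
C → no match
D → match
E → no match — must end with "a"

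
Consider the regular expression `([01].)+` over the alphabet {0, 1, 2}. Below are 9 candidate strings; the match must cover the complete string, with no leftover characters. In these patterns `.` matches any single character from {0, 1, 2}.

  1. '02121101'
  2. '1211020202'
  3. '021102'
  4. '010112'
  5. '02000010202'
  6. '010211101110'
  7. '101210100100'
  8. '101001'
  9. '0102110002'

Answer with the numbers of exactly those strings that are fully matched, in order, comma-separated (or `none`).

1, 2, 3, 4, 6, 7, 8, 9

1 → match
2 → match
3 → match
4 → match
5 → no match
6 → match
7 → match
8 → match
9 → match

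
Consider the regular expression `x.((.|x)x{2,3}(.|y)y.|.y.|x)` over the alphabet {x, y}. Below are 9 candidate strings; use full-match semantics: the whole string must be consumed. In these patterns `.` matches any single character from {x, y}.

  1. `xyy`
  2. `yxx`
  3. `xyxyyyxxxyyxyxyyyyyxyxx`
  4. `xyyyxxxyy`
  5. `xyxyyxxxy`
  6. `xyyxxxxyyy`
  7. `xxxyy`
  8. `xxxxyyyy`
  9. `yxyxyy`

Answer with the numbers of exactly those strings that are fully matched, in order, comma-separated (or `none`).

7

1. `xyy` → no match
2. `yxx` → no match — must start with `x`
3 → no match
4. `xyyyxxxyy` → no match
5. `xyxyyxxxy` → no match
6. `xyyxxxxyyy` → no match
7. `xxxyy` → match
8. `xxxxyyyy` → no match
9. `yxyxyy` → no match — must start with `x`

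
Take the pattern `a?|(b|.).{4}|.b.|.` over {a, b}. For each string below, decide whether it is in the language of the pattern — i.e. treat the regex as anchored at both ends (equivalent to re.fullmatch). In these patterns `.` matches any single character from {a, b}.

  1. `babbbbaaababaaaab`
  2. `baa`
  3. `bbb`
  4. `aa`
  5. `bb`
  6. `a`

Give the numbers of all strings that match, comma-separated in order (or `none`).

3, 6

1 → no match
2 → no match
3 → match
4 → no match
5 → no match
6 → match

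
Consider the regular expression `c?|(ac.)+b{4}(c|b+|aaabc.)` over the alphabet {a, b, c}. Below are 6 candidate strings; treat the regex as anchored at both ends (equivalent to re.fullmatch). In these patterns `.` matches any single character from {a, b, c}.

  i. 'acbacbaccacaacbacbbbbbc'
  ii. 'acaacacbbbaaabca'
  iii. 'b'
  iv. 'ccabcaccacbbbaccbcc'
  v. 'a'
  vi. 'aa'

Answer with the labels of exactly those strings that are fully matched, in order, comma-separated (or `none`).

i → match
ii → no match
iii. 'b' → no match
iv → no match
v. 'a' → no match
vi. 'aa' → no match

i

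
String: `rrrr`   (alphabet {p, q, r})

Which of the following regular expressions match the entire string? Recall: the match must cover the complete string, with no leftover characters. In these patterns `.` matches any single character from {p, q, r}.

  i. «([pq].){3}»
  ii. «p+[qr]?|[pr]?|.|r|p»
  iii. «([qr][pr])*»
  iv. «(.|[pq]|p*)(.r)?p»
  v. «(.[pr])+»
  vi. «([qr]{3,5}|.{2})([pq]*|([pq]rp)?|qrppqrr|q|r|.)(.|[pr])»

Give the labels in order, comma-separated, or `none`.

iii, v, vi

i → no match
ii → no match
iii → match
iv → no match — must end with `p`
v → match
vi → match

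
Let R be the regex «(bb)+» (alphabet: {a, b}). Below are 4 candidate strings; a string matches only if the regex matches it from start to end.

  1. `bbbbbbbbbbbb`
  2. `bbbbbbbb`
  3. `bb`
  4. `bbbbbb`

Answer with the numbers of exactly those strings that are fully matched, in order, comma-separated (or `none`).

1 → match
2 → match
3 → match
4 → match

1, 2, 3, 4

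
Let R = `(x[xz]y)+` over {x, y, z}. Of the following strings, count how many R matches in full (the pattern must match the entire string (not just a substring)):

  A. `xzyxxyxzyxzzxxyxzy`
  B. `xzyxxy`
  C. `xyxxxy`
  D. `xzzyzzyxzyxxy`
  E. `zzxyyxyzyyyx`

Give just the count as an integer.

A → no match
B → match
C → no match
D → no match
E → no match — must start with `x`
Total matched: 1

1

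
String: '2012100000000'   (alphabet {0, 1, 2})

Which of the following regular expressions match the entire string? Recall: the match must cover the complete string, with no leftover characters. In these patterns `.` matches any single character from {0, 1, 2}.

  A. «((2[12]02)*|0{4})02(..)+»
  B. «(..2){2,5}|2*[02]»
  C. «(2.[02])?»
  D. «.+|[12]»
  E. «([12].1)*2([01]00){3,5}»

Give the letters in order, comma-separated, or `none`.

A → no match
B → no match
C → no match
D → match
E → match

D, E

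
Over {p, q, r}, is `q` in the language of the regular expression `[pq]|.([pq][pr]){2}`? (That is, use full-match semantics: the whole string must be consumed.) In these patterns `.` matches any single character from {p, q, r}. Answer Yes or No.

Yes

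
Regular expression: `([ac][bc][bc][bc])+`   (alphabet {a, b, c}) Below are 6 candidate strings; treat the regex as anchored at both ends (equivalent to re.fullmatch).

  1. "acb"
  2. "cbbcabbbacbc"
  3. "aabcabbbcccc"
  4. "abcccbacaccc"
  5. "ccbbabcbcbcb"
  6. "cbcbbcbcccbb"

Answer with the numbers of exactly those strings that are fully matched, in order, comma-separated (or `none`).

1 → no match
2 → match
3 → no match
4 → no match
5 → match
6 → no match

2, 5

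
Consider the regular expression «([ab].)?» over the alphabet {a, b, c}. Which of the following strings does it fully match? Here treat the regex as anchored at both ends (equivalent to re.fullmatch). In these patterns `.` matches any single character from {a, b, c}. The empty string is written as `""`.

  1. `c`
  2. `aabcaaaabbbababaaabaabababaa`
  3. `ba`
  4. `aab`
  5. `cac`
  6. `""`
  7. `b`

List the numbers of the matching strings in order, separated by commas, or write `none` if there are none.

1 → no match
2 → no match
3 → match
4 → no match
5 → no match
6 → match
7 → no match

3, 6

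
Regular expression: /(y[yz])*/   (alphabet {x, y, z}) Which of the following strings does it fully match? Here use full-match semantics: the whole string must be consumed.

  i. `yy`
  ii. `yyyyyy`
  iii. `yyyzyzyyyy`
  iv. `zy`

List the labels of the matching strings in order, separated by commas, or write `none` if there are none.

i, ii, iii

i. `yy` → match
ii. `yyyyyy` → match
iii. `yyyzyzyyyy` → match
iv. `zy` → no match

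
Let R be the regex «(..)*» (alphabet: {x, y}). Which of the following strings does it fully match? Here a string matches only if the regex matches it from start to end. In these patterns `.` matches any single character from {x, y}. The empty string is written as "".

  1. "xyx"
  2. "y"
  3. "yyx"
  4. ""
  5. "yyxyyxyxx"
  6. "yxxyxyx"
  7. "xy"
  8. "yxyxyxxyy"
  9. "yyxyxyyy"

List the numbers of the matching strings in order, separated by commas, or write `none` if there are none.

1. "xyx" → no match
2. "y" → no match
3. "yyx" → no match
4. "" → match
5. "yyxyyxyxx" → no match
6. "yxxyxyx" → no match
7. "xy" → match
8. "yxyxyxxyy" → no match
9. "yyxyxyyy" → match

4, 7, 9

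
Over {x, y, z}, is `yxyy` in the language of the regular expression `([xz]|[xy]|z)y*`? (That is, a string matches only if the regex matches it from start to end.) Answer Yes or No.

No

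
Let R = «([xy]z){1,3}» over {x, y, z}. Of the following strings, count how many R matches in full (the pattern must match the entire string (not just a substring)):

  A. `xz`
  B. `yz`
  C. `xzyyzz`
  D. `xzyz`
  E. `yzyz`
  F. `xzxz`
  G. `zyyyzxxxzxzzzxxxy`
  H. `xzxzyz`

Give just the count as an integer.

A → match
B → match
C → no match
D → match
E → match
F → match
G → no match — must end with `z`
H → match
Total matched: 6

6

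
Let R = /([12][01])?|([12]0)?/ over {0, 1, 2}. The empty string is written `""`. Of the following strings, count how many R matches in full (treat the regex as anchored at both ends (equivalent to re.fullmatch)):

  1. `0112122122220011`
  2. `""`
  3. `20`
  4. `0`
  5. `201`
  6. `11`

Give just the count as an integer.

1 → no match
2 → match
3 → match
4 → no match
5 → no match
6 → match
Total matched: 3

3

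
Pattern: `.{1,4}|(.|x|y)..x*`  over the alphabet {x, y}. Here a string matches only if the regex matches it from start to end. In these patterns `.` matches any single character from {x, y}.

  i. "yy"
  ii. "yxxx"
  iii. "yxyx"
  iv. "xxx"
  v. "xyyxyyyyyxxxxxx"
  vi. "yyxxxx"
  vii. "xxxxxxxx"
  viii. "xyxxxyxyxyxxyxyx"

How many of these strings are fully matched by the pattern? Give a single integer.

i → match
ii → match
iii → match
iv → match
v → no match
vi → match
vii → match
viii → no match
Total matched: 6

6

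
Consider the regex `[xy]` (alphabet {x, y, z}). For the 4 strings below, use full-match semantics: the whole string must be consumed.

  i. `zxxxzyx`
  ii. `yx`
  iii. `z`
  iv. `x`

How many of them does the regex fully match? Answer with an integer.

1

i. `zxxxzyx` → no match
ii. `yx` → no match
iii. `z` → no match
iv. `x` → match
Total matched: 1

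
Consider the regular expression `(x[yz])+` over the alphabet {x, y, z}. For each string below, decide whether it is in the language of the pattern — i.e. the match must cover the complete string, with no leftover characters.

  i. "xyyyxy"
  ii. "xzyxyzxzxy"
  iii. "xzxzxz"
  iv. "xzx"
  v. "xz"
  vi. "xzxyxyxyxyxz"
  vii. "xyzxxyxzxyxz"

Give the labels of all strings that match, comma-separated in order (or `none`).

iii, v, vi

i → no match
ii → no match
iii → match
iv → no match
v → match
vi → match
vii → no match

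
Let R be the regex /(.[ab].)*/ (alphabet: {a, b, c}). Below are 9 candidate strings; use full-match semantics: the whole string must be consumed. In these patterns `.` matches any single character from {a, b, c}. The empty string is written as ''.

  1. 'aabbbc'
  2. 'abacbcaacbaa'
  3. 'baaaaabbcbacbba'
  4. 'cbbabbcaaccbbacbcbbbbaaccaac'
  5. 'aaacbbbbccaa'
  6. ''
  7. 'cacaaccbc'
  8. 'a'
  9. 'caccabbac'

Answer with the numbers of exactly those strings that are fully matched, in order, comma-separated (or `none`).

1 → match
2 → match
3 → match
4 → no match
5 → match
6 → match
7 → match
8 → no match
9 → match

1, 2, 3, 5, 6, 7, 9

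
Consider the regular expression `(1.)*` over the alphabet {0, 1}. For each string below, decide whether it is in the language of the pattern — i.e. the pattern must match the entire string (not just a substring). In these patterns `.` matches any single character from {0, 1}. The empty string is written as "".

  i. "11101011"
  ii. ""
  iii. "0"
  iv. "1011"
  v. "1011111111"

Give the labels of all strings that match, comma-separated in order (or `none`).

i → match
ii → match
iii → no match
iv → match
v → match

i, ii, iv, v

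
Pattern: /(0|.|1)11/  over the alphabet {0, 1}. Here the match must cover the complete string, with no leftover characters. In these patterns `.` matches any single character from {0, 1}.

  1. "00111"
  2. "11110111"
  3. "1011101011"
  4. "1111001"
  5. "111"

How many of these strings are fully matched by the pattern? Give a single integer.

1 → no match
2 → no match
3 → no match
4 → no match — must end with "11"
5 → match
Total matched: 1

1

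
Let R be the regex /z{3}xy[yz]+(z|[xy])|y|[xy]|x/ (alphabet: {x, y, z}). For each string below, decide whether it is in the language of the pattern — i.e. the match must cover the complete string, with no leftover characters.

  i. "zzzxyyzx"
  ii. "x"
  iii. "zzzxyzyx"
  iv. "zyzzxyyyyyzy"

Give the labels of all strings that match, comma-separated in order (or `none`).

i → match
ii → match
iii → match
iv → no match

i, ii, iii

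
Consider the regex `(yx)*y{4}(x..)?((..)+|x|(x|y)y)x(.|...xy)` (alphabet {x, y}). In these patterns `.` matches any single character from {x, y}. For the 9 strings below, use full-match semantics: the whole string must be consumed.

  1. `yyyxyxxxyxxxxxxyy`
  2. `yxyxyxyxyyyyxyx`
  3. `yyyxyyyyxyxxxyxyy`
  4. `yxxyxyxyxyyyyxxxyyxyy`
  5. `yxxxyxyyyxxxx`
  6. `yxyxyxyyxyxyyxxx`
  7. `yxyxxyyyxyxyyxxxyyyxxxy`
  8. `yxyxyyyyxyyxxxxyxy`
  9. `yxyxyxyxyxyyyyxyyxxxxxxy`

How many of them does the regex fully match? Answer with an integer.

2

1 → no match
2 → no match
3 → no match
4 → no match
5 → no match
6 → no match
7 → no match
8 → match
9 → match
Total matched: 2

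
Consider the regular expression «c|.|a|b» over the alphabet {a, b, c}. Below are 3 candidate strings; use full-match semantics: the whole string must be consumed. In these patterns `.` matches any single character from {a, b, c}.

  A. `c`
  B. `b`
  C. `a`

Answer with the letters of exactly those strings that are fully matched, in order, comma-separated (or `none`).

A → match
B → match
C → match

A, B, C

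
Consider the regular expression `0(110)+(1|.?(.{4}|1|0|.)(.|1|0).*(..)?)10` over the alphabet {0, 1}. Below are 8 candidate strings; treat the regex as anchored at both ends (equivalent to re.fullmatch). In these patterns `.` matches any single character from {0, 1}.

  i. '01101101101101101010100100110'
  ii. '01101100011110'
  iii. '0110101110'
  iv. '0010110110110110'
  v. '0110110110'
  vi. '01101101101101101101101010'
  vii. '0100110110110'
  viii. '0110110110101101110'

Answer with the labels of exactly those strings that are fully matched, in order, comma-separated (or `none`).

i, ii, iii, v, vi, viii

i → match
ii → match
iii → match
iv → no match — must start with '0110'
v → match
vi → match
vii → no match — must start with '0110'
viii → match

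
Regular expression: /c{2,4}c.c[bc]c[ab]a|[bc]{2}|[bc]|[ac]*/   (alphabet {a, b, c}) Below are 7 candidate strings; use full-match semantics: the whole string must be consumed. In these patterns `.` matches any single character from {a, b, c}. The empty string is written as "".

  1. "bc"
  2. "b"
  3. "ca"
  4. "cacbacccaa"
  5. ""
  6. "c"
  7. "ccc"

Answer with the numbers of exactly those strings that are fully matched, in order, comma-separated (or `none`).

1, 2, 3, 5, 6, 7

1. "bc" → match
2. "b" → match
3. "ca" → match
4. "cacbacccaa" → no match
5. "" → match
6. "c" → match
7. "ccc" → match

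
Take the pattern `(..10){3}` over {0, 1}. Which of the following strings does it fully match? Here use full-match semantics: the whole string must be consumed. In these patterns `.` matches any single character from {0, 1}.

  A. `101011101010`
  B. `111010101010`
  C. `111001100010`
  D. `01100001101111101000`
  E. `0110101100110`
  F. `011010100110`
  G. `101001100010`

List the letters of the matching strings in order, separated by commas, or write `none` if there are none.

A, B, C, F, G

A → match
B → match
C → match
D → no match — must end with `10`
E → no match
F → match
G → match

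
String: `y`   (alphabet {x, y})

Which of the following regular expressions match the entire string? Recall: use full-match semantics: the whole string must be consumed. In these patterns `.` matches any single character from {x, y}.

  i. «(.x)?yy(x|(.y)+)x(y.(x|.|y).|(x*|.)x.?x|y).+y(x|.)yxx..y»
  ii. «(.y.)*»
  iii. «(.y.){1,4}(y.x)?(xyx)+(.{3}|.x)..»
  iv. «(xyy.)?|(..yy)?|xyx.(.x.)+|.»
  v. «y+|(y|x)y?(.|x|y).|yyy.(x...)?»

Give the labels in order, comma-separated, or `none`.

iv, v

i → no match
ii → no match
iii → no match
iv → match
v → match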